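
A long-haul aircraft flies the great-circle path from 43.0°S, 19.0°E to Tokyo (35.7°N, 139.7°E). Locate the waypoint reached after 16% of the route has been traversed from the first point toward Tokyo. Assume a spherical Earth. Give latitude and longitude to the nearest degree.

≈ 35°S, 45°E

Write both endpoints as unit vectors p₁, p₂ with components (cos φ cos λ, cos φ sin λ, sin φ).
The central angle between the endpoints is δ = arccos(p₁·p₂) ≈ 2.348 rad (134.5°).
Interpolate at f = 0.16 with slerp weights a = sin((1−f)δ)/sin δ ≈ 1.291, b = sin(fδ)/sin δ ≈ 0.515.
p = a·p₁ + b·p₂ ≈ (0.574, 0.578, -0.580); φ = arcsin(p_z) ≈ -35.47°, λ = atan2(p_y, p_x) ≈ 45.18°.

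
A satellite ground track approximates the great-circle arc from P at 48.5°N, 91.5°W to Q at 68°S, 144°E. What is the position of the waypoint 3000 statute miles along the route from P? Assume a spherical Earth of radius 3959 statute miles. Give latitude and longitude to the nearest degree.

≈ 10°N, 115°W

Convert each endpoint to a unit vector on the sphere (x = cos φ cos λ, y = cos φ sin λ, z = sin φ).
The central angle between the endpoints is δ = arccos(p₁·p₂) ≈ 2.559 rad (146.6°). The total great-circle distance is δ·R ≈ 2.559 × 3959 ≈ 10131 mi, so the target fraction is f = 3000/10131 ≈ 0.296.
Interpolate at f ≈ 0.296 with slerp weights a = sin((1−f)δ)/sin δ ≈ 1.769, b = sin(fδ)/sin δ ≈ 1.249.
p = a·p₁ + b·p₂ ≈ (-0.409, -0.897, 0.167); φ = arcsin(p_z) ≈ 9.62°, λ = atan2(p_y, p_x) ≈ -114.52°.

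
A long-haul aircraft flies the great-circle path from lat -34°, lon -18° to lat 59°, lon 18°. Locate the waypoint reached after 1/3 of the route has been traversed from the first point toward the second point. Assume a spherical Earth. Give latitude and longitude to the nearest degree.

The haversine formula gives a central angle δ ≈ 1.705 rad (97.7°) between the endpoints.
Interpolate at f = 1/3 with slerp weights a = sin((1−f)δ)/sin δ ≈ 0.916, b = sin(fδ)/sin δ ≈ 0.543.
p = a·p₁ + b·p₂ ≈ (0.988, -0.148, -0.046); φ = arcsin(p_z) ≈ -2.66°, λ = atan2(p_y, p_x) ≈ -8.53°.

≈ lat -3°, lon -9°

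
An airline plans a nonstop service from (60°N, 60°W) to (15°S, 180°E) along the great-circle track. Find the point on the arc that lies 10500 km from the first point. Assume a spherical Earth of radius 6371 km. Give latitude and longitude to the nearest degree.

Convert each endpoint to a unit vector on the sphere (x = cos φ cos λ, y = cos φ sin λ, z = sin φ).
The central angle between the endpoints is δ = arccos(p₁·p₂) ≈ 2.055 rad (117.8°). The total great-circle distance is δ·R ≈ 2.055 × 6371 ≈ 13093 km, so the target fraction is f = 10500/13093 ≈ 0.802.
Interpolate at f ≈ 0.802 with slerp weights a = sin((1−f)δ)/sin δ ≈ 0.447, b = sin(fδ)/sin δ ≈ 1.127.
p = a·p₁ + b·p₂ ≈ (-0.976, -0.194, 0.096); φ = arcsin(p_z) ≈ 5.50°, λ = atan2(p_y, p_x) ≈ -168.78°.

≈ (5°N, 169°W)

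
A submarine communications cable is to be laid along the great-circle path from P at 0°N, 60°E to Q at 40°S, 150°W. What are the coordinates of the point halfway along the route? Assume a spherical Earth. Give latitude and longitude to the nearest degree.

≈ 52°S, 109°E

Convert each endpoint to a unit vector on the sphere (x = cos φ cos λ, y = cos φ sin λ, z = sin φ).
The central angle between the endpoints is δ = arccos(p₁·p₂) ≈ 2.296 rad (131.6°).
Interpolate at f = 1/2 with slerp weights a = sin((1−f)δ)/sin δ ≈ 1.219, b = sin(fδ)/sin δ ≈ 1.219.
p = a·p₁ + b·p₂ ≈ (-0.199, 0.589, -0.783); φ = arcsin(p_z) ≈ -51.58°, λ = atan2(p_y, p_x) ≈ 108.69°.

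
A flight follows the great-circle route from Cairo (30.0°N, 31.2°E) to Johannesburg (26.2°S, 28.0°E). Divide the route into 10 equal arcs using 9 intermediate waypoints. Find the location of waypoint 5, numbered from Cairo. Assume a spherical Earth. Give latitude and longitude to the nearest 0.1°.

The haversine formula gives a central angle δ ≈ 0.982 rad (56.3°) between the endpoints.
Interpolate at f = 5/10 with slerp weights a = sin((1−f)δ)/sin δ ≈ 0.567, b = sin(fδ)/sin δ ≈ 0.567.
p = a·p₁ + b·p₂ ≈ (0.869, 0.493, 0.033); φ = arcsin(p_z) ≈ 1.90°, λ = atan2(p_y, p_x) ≈ 29.57°.

≈ 1.9°N, 29.6°E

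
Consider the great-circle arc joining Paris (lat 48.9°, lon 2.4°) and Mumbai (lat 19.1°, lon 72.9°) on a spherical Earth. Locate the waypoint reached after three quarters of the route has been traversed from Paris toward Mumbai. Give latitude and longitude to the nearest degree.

Convert each endpoint to a unit vector on the sphere (x = cos φ cos λ, y = cos φ sin λ, z = sin φ).
The central angle between the endpoints is δ = arccos(p₁·p₂) ≈ 1.100 rad (63.0°).
Interpolate at f = 3/4 with slerp weights a = sin((1−f)δ)/sin δ ≈ 0.305, b = sin(fδ)/sin δ ≈ 0.824.
p = a·p₁ + b·p₂ ≈ (0.429, 0.753, 0.499); φ = arcsin(p_z) ≈ 29.95°, λ = atan2(p_y, p_x) ≈ 60.32°.

≈ lat 30°, lon 60°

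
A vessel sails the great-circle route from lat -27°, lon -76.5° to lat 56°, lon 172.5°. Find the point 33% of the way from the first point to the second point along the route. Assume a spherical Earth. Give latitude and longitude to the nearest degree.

≈ lat 6°, lon -101°

Convert each endpoint to a unit vector on the sphere (x = cos φ cos λ, y = cos φ sin λ, z = sin φ).
The central angle between the endpoints is δ = arccos(p₁·p₂) ≈ 2.159 rad (123.7°).
Interpolate at f = 0.33 with slerp weights a = sin((1−f)δ)/sin δ ≈ 1.193, b = sin(fδ)/sin δ ≈ 0.786.
p = a·p₁ + b·p₂ ≈ (-0.188, -0.976, 0.110); φ = arcsin(p_z) ≈ 6.31°, λ = atan2(p_y, p_x) ≈ -100.88°.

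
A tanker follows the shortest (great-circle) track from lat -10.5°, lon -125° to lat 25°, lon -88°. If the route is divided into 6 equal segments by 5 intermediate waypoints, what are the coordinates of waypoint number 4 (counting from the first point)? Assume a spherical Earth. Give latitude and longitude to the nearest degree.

≈ lat 14°, lon -101°

Write both endpoints as unit vectors p₁, p₂ with components (cos φ cos λ, cos φ sin λ, sin φ).
The central angle between the endpoints is δ = arccos(p₁·p₂) ≈ 0.883 rad (50.6°).
Interpolate at f = 4/6 with slerp weights a = sin((1−f)δ)/sin δ ≈ 0.375, b = sin(fδ)/sin δ ≈ 0.719.
p = a·p₁ + b·p₂ ≈ (-0.189, -0.953, 0.235); φ = arcsin(p_z) ≈ 13.61°, λ = atan2(p_y, p_x) ≈ -101.22°.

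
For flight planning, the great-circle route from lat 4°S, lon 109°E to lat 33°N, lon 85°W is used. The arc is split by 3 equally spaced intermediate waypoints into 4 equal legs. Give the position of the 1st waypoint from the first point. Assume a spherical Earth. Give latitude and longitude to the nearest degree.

≈ lat 30°N, lon 125°E

The haversine formula gives a central angle δ ≈ 2.586 rad (148.2°) between the endpoints.
Interpolate at f = 1/4 with slerp weights a = sin((1−f)δ)/sin δ ≈ 1.769, b = sin(fδ)/sin δ ≈ 1.143.
p = a·p₁ + b·p₂ ≈ (-0.491, 0.714, 0.499); φ = arcsin(p_z) ≈ 29.94°, λ = atan2(p_y, p_x) ≈ 124.52°.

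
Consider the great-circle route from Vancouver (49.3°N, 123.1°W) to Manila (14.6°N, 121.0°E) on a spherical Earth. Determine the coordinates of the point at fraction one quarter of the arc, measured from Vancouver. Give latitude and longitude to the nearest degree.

≈ 55°N, 161°W

Write both endpoints as unit vectors p₁, p₂ with components (cos φ cos λ, cos φ sin λ, sin φ).
The central angle between the endpoints is δ = arccos(p₁·p₂) ≈ 1.655 rad (94.8°).
Interpolate at f = 1/4 with slerp weights a = sin((1−f)δ)/sin δ ≈ 0.950, b = sin(fδ)/sin δ ≈ 0.404.
p = a·p₁ + b·p₂ ≈ (-0.539, -0.184, 0.822); φ = arcsin(p_z) ≈ 55.26°, λ = atan2(p_y, p_x) ≈ -161.16°.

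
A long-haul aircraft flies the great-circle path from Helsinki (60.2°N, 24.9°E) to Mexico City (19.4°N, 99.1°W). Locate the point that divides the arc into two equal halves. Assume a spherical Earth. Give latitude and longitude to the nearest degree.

Write both endpoints as unit vectors p₁, p₂ with components (cos φ cos λ, cos φ sin λ, sin φ).
The central angle between the endpoints is δ = arccos(p₁·p₂) ≈ 1.545 rad (88.5°).
Interpolate at f = 1/2 with slerp weights a = sin((1−f)δ)/sin δ ≈ 0.698, b = sin(fδ)/sin δ ≈ 0.698.
p = a·p₁ + b·p₂ ≈ (0.211, -0.504, 0.838); φ = arcsin(p_z) ≈ 56.89°, λ = atan2(p_y, p_x) ≈ -67.33°.

≈ 57°N, 67°W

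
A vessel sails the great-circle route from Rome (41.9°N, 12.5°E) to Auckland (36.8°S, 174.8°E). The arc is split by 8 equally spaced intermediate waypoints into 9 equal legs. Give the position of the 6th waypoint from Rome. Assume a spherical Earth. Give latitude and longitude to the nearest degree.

≈ 3°S, 127°E

Convert each endpoint to a unit vector on the sphere (x = cos φ cos λ, y = cos φ sin λ, z = sin φ).
The central angle between the endpoints is δ = arccos(p₁·p₂) ≈ 2.887 rad (165.4°).
Interpolate at f = 6/9 with slerp weights a = sin((1−f)δ)/sin δ ≈ 3.261, b = sin(fδ)/sin δ ≈ 3.728.
p = a·p₁ + b·p₂ ≈ (-0.603, 0.796, -0.055); φ = arcsin(p_z) ≈ -3.16°, λ = atan2(p_y, p_x) ≈ 127.14°.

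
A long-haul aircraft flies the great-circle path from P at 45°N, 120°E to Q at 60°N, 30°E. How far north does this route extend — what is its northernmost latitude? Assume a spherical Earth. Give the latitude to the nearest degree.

≈ 63°N

The great circle lies in the plane with unit normal n̂ = (p₁ × p₂)/|p₁ × p₂|.
Here n̂_z ≈ -0.447; the vertex latitude is φ_max = arccos|n̂_z| ≈ 63.4°.
Check via Clairaut: cos φ_max = |cos φ₁| · sin C = cos(45.0°)·sin(39.2°) ≈ 0.447, again giving ≈ 63.4°.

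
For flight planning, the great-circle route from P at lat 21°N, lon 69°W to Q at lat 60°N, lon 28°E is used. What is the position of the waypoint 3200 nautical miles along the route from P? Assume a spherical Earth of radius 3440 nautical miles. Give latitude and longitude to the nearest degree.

Write both endpoints as unit vectors p₁, p₂ with components (cos φ cos λ, cos φ sin λ, sin φ).
The central angle between the endpoints is δ = arccos(p₁·p₂) ≈ 1.315 rad (75.3°). The total great-circle distance is δ·R ≈ 1.315 × 3440 ≈ 4522 nmi, so the target fraction is f = 3200/4522 ≈ 0.708.
Interpolate at f ≈ 0.708 with slerp weights a = sin((1−f)δ)/sin δ ≈ 0.388, b = sin(fδ)/sin δ ≈ 0.829.
p = a·p₁ + b·p₂ ≈ (0.496, -0.143, 0.857); φ = arcsin(p_z) ≈ 58.95°, λ = atan2(p_y, p_x) ≈ -16.12°.

≈ lat 59°N, lon 16°W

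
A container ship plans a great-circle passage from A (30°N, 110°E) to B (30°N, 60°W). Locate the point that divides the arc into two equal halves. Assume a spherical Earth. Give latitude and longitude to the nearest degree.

Write both endpoints as unit vectors p₁, p₂ with components (cos φ cos λ, cos φ sin λ, sin φ).
The central angle between the endpoints is δ = arccos(p₁·p₂) ≈ 2.081 rad (119.2°).
Interpolate at f = 1/2 with slerp weights a = sin((1−f)δ)/sin δ ≈ 0.989, b = sin(fδ)/sin δ ≈ 0.989.
p = a·p₁ + b·p₂ ≈ (0.135, 0.063, 0.989); φ = arcsin(p_z) ≈ 81.42°, λ = atan2(p_y, p_x) ≈ 25.00°.

≈ (81°N, 25°E)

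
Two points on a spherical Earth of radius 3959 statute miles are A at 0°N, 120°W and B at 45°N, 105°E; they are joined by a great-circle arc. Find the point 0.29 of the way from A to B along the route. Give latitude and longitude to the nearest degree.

≈ 28°N, 142°W

Convert each endpoint to a unit vector on the sphere (x = cos φ cos λ, y = cos φ sin λ, z = sin φ).
The central angle between the endpoints is δ = arccos(p₁·p₂) ≈ 2.094 rad (120.0°).
Interpolate at f = 0.29 with slerp weights a = sin((1−f)δ)/sin δ ≈ 1.151, b = sin(fδ)/sin δ ≈ 0.659.
p = a·p₁ + b·p₂ ≈ (-0.696, -0.546, 0.466); φ = arcsin(p_z) ≈ 27.77°, λ = atan2(p_y, p_x) ≈ -141.86°.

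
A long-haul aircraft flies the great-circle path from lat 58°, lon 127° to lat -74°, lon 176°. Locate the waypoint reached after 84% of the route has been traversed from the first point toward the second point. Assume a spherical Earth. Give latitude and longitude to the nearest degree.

The haversine formula gives a central angle δ ≈ 2.374 rad (136.0°) between the endpoints.
Interpolate at f = 0.84 with slerp weights a = sin((1−f)δ)/sin δ ≈ 0.534, b = sin(fδ)/sin δ ≈ 1.313.
p = a·p₁ + b·p₂ ≈ (-0.531, 0.251, -0.809); φ = arcsin(p_z) ≈ -54.02°, λ = atan2(p_y, p_x) ≈ 154.70°.

≈ lat -54°, lon 155°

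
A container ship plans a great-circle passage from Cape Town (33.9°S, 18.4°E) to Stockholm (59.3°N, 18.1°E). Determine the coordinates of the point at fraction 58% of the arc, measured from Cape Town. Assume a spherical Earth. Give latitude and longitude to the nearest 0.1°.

≈ 20.2°N, 18.3°E

From cos δ = sin φ₁ sin φ₂ + cos φ₁ cos φ₂ cos Δλ, the central angle is δ ≈ 1.627 rad (93.2°).
Interpolate at f = 0.58 with slerp weights a = sin((1−f)δ)/sin δ ≈ 0.632, b = sin(fδ)/sin δ ≈ 0.811.
p = a·p₁ + b·p₂ ≈ (0.891, 0.294, 0.345); φ = arcsin(p_z) ≈ 20.16°, λ = atan2(p_y, p_x) ≈ 18.27°.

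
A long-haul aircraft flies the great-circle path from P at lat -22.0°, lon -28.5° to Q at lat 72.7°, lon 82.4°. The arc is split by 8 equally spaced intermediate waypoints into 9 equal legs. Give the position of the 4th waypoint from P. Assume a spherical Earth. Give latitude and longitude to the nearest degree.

≈ lat 28°, lon -12°

Write both endpoints as unit vectors p₁, p₂ with components (cos φ cos λ, cos φ sin λ, sin φ).
The central angle between the endpoints is δ = arccos(p₁·p₂) ≈ 2.044 rad (117.1°).
Interpolate at f = 4/9 with slerp weights a = sin((1−f)δ)/sin δ ≈ 1.019, b = sin(fδ)/sin δ ≈ 0.886.
p = a·p₁ + b·p₂ ≈ (0.865, -0.190, 0.464); φ = arcsin(p_z) ≈ 27.67°, λ = atan2(p_y, p_x) ≈ -12.36°.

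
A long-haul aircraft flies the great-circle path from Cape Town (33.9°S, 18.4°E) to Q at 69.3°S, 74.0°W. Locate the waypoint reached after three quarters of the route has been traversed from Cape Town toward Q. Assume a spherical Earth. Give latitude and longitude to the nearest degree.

≈ 68°S, 32°W

Write both endpoints as unit vectors p₁, p₂ with components (cos φ cos λ, cos φ sin λ, sin φ).
The central angle between the endpoints is δ = arccos(p₁·p₂) ≈ 1.036 rad (59.4°).
Interpolate at f = 3/4 with slerp weights a = sin((1−f)δ)/sin δ ≈ 0.298, b = sin(fδ)/sin δ ≈ 0.815.
p = a·p₁ + b·p₂ ≈ (0.314, -0.199, -0.928); φ = arcsin(p_z) ≈ -68.19°, λ = atan2(p_y, p_x) ≈ -32.36°.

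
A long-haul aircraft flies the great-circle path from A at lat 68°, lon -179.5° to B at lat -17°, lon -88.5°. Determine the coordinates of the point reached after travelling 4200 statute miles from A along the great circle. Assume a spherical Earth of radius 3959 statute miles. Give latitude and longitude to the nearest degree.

From cos δ = sin φ₁ sin φ₂ + cos φ₁ cos φ₂ cos Δλ, the central angle is δ ≈ 1.852 rad (106.1°). The total great-circle distance is δ·R ≈ 1.852 × 3959 ≈ 7331 mi, so the target fraction is f = 4200/7331 ≈ 0.573.
Interpolate at f ≈ 0.573 with slerp weights a = sin((1−f)δ)/sin δ ≈ 0.740, b = sin(fδ)/sin δ ≈ 0.908.
p = a·p₁ + b·p₂ ≈ (-0.254, -0.871, 0.421); φ = arcsin(p_z) ≈ 24.87°, λ = atan2(p_y, p_x) ≈ -106.29°.

≈ lat 25°, lon -106°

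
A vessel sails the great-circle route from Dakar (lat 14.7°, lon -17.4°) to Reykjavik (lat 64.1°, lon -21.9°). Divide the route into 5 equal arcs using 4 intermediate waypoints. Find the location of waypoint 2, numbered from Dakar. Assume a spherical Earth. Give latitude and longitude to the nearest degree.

Write both endpoints as unit vectors p₁, p₂ with components (cos φ cos λ, cos φ sin λ, sin φ).
The central angle between the endpoints is δ = arccos(p₁·p₂) ≈ 0.864 rad (49.5°).
Interpolate at f = 2/5 with slerp weights a = sin((1−f)δ)/sin δ ≈ 0.652, b = sin(fδ)/sin δ ≈ 0.445.
p = a·p₁ + b·p₂ ≈ (0.782, -0.261, 0.566); φ = arcsin(p_z) ≈ 34.48°, λ = atan2(p_y, p_x) ≈ -18.46°.

≈ lat 34°, lon -18°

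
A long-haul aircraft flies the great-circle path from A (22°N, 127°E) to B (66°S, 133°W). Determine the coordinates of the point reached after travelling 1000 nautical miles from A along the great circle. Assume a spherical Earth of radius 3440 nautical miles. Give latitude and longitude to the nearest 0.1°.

Write both endpoints as unit vectors p₁, p₂ with components (cos φ cos λ, cos φ sin λ, sin φ).
The central angle between the endpoints is δ = arccos(p₁·p₂) ≈ 1.991 rad (114.1°). The total great-circle distance is δ·R ≈ 1.991 × 3440 ≈ 6848 nmi, so the target fraction is f = 1000/6848 ≈ 0.146.
Interpolate at f ≈ 0.146 with slerp weights a = sin((1−f)δ)/sin δ ≈ 1.086, b = sin(fδ)/sin δ ≈ 0.314.
p = a·p₁ + b·p₂ ≈ (-0.693, 0.711, 0.120); φ = arcsin(p_z) ≈ 6.90°, λ = atan2(p_y, p_x) ≈ 134.28°.

≈ (6.9°N, 134.3°E)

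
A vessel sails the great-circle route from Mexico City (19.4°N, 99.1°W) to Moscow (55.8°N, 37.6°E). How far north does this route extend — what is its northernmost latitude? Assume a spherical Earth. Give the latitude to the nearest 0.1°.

≈ 68.5°N

The great circle lies in the plane with unit normal n̂ = (p₁ × p₂)/|p₁ × p₂|.
Here n̂_z ≈ +0.366; the vertex latitude is φ_max = arccos|n̂_z| ≈ 68.5°.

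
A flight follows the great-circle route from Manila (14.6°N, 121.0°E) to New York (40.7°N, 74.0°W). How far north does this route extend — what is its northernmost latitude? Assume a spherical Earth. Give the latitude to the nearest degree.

The great circle lies in the plane with unit normal n̂ = (p₁ × p₂)/|p₁ × p₂|.
Here n̂_z ≈ +0.226; the vertex latitude is φ_max = arccos|n̂_z| ≈ 76.9°.
Check via Clairaut: cos φ_max = |cos φ₁| · sin C = cos(14.6°)·sin(13.5°) ≈ 0.226, again giving ≈ 76.9°.

≈ 77°N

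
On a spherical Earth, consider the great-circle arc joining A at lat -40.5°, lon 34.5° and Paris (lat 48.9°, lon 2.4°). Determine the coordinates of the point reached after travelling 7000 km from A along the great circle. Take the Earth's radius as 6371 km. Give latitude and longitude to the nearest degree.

≈ lat 20°, lon 15°

Write both endpoints as unit vectors p₁, p₂ with components (cos φ cos λ, cos φ sin λ, sin φ).
The central angle between the endpoints is δ = arccos(p₁·p₂) ≈ 1.637 rad (93.8°). The total great-circle distance is δ·R ≈ 1.637 × 6371 ≈ 10428 km, so the target fraction is f = 7000/10428 ≈ 0.671.
Interpolate at f ≈ 0.671 with slerp weights a = sin((1−f)δ)/sin δ ≈ 0.514, b = sin(fδ)/sin δ ≈ 0.893.
p = a·p₁ + b·p₂ ≈ (0.908, 0.246, 0.339); φ = arcsin(p_z) ≈ 19.82°, λ = atan2(p_y, p_x) ≈ 15.14°.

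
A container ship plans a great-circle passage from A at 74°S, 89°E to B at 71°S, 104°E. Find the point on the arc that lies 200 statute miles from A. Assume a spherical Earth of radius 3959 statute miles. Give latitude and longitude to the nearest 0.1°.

≈ 72.5°S, 97.7°E

Write both endpoints as unit vectors p₁, p₂ with components (cos φ cos λ, cos φ sin λ, sin φ).
The central angle between the endpoints is δ = arccos(p₁·p₂) ≈ 0.094 rad (5.4°). The total great-circle distance is δ·R ≈ 0.094 × 3959 ≈ 373 mi, so the target fraction is f = 200/373 ≈ 0.537.
Interpolate at f ≈ 0.537 with slerp weights a = sin((1−f)δ)/sin δ ≈ 0.464, b = sin(fδ)/sin δ ≈ 0.537.
p = a·p₁ + b·p₂ ≈ (-0.040, 0.298, -0.954); φ = arcsin(p_z) ≈ -72.53°, λ = atan2(p_y, p_x) ≈ 97.67°.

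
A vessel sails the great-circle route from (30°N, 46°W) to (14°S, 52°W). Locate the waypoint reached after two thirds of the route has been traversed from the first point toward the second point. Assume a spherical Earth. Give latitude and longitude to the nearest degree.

≈ (1°N, 50°W)

Convert each endpoint to a unit vector on the sphere (x = cos φ cos λ, y = cos φ sin λ, z = sin φ).
The central angle between the endpoints is δ = arccos(p₁·p₂) ≈ 0.775 rad (44.4°).
Interpolate at f = 2/3 with slerp weights a = sin((1−f)δ)/sin δ ≈ 0.365, b = sin(fδ)/sin δ ≈ 0.706.
p = a·p₁ + b·p₂ ≈ (0.641, -0.767, 0.012); φ = arcsin(p_z) ≈ 0.67°, λ = atan2(p_y, p_x) ≈ -50.11°.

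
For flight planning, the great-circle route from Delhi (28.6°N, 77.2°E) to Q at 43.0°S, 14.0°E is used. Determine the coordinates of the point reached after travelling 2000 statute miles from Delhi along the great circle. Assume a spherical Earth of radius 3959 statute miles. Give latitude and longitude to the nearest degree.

≈ 6°N, 59°E

Write both endpoints as unit vectors p₁, p₂ with components (cos φ cos λ, cos φ sin λ, sin φ).
The central angle between the endpoints is δ = arccos(p₁·p₂) ≈ 1.608 rad (92.1°). The total great-circle distance is δ·R ≈ 1.608 × 3959 ≈ 6365 mi, so the target fraction is f = 2000/6365 ≈ 0.314.
Interpolate at f ≈ 0.314 with slerp weights a = sin((1−f)δ)/sin δ ≈ 0.893, b = sin(fδ)/sin δ ≈ 0.484.
p = a·p₁ + b·p₂ ≈ (0.517, 0.850, 0.097); φ = arcsin(p_z) ≈ 5.58°, λ = atan2(p_y, p_x) ≈ 58.68°.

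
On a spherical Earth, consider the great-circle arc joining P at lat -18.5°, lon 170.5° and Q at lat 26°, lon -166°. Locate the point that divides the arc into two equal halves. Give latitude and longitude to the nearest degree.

The haversine formula gives a central angle δ ≈ 0.873 rad (50.0°) between the endpoints.
Interpolate at f = 1/2 with slerp weights a = sin((1−f)δ)/sin δ ≈ 0.552, b = sin(fδ)/sin δ ≈ 0.552.
p = a·p₁ + b·p₂ ≈ (-0.997, -0.034, 0.067); φ = arcsin(p_z) ≈ 3.83°, λ = atan2(p_y, p_x) ≈ -178.07°.

≈ lat 4°, lon -178°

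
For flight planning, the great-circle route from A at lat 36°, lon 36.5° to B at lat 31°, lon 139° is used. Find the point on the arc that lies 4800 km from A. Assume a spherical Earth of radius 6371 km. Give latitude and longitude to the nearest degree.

The haversine formula gives a central angle δ ≈ 1.418 rad (81.2°) between the endpoints. The total great-circle distance is δ·R ≈ 1.418 × 6371 ≈ 9031 km, so the target fraction is f = 4800/9031 ≈ 0.531.
Interpolate at f ≈ 0.531 with slerp weights a = sin((1−f)δ)/sin δ ≈ 0.624, b = sin(fδ)/sin δ ≈ 0.692.
p = a·p₁ + b·p₂ ≈ (-0.042, 0.689, 0.723); φ = arcsin(p_z) ≈ 46.31°, λ = atan2(p_y, p_x) ≈ 93.50°.

≈ lat 46°, lon 94°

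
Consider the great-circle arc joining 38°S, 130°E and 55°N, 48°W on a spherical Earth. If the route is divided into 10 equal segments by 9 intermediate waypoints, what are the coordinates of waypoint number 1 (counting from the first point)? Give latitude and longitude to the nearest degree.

Write both endpoints as unit vectors p₁, p₂ with components (cos φ cos λ, cos φ sin λ, sin φ).
The central angle between the endpoints is δ = arccos(p₁·p₂) ≈ 2.844 rad (162.9°).
Interpolate at f = 1/10 with slerp weights a = sin((1−f)δ)/sin δ ≈ 1.874, b = sin(fδ)/sin δ ≈ 0.957.
p = a·p₁ + b·p₂ ≈ (-0.582, 0.724, -0.370); φ = arcsin(p_z) ≈ -21.74°, λ = atan2(p_y, p_x) ≈ 128.82°.

≈ 22°S, 129°E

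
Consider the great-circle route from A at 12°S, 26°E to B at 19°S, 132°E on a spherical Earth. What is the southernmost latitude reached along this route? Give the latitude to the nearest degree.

≈ 25°S

The great circle lies in the plane with unit normal n̂ = (p₁ × p₂)/|p₁ × p₂|.
Here n̂_z ≈ +0.905; the vertex latitude is φ_max = arccos|n̂_z| ≈ 25.2°.
Check via Clairaut: cos φ_max = |cos φ₁| · sin C = cos(12.0°)·sin(112.3°) ≈ 0.905, again giving ≈ 25.2°.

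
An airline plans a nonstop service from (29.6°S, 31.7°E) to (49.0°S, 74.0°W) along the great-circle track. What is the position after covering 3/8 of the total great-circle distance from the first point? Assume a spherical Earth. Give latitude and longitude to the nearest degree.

The haversine formula gives a central angle δ ≈ 1.351 rad (77.4°) between the endpoints.
Interpolate at f = 3/8 with slerp weights a = sin((1−f)δ)/sin δ ≈ 0.766, b = sin(fδ)/sin δ ≈ 0.497.
p = a·p₁ + b·p₂ ≈ (0.656, 0.036, -0.753); φ = arcsin(p_z) ≈ -48.89°, λ = atan2(p_y, p_x) ≈ 3.18°.

≈ (49°S, 3°E)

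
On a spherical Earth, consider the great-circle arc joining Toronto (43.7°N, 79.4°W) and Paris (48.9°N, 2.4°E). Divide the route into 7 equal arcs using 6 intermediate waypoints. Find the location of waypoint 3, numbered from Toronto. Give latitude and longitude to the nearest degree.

≈ 54°N, 47°W

The haversine formula gives a central angle δ ≈ 0.942 rad (54.0°) between the endpoints.
Interpolate at f = 3/7 with slerp weights a = sin((1−f)δ)/sin δ ≈ 0.634, b = sin(fδ)/sin δ ≈ 0.486.
p = a·p₁ + b·p₂ ≈ (0.403, -0.437, 0.804); φ = arcsin(p_z) ≈ 53.51°, λ = atan2(p_y, p_x) ≈ -47.30°.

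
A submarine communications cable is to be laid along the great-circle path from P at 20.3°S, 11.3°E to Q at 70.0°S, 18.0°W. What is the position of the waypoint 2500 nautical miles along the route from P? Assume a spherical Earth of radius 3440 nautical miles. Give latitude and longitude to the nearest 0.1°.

Convert each endpoint to a unit vector on the sphere (x = cos φ cos λ, y = cos φ sin λ, z = sin φ).
The central angle between the endpoints is δ = arccos(p₁·p₂) ≈ 0.920 rad (52.7°). The total great-circle distance is δ·R ≈ 0.920 × 3440 ≈ 3165 nmi, so the target fraction is f = 2500/3165 ≈ 0.790.
Interpolate at f ≈ 0.790 with slerp weights a = sin((1−f)δ)/sin δ ≈ 0.241, b = sin(fδ)/sin δ ≈ 0.835.
p = a·p₁ + b·p₂ ≈ (0.494, -0.044, -0.869); φ = arcsin(p_z) ≈ -60.29°, λ = atan2(p_y, p_x) ≈ -5.08°.

≈ 60.3°S, 5.1°W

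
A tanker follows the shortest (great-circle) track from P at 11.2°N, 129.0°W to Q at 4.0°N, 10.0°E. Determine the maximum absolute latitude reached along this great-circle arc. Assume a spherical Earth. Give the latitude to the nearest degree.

≈ 21°N

The great circle lies in the plane with unit normal n̂ = (p₁ × p₂)/|p₁ × p₂|.
Here n̂_z ≈ +0.932; the vertex latitude is φ_max = arccos|n̂_z| ≈ 21.2°.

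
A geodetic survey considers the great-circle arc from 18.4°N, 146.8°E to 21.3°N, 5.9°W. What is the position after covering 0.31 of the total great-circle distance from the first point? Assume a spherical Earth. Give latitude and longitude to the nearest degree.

Convert each endpoint to a unit vector on the sphere (x = cos φ cos λ, y = cos φ sin λ, z = sin φ).
The central angle between the endpoints is δ = arccos(p₁·p₂) ≈ 2.306 rad (132.1°).
Interpolate at f = 0.31 with slerp weights a = sin((1−f)δ)/sin δ ≈ 1.348, b = sin(fδ)/sin δ ≈ 0.884.
p = a·p₁ + b·p₂ ≈ (-0.251, 0.616, 0.747); φ = arcsin(p_z) ≈ 48.31°, λ = atan2(p_y, p_x) ≈ 112.19°.

≈ 48°N, 112°E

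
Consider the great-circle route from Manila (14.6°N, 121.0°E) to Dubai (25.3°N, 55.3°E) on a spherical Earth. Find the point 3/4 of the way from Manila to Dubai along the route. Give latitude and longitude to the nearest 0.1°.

≈ 25.3°N, 72.5°E

The haversine formula gives a central angle δ ≈ 1.084 rad (62.1°) between the endpoints.
Interpolate at f = 3/4 with slerp weights a = sin((1−f)δ)/sin δ ≈ 0.303, b = sin(fδ)/sin δ ≈ 0.822.
p = a·p₁ + b·p₂ ≈ (0.272, 0.862, 0.428); φ = arcsin(p_z) ≈ 25.31°, λ = atan2(p_y, p_x) ≈ 72.49°.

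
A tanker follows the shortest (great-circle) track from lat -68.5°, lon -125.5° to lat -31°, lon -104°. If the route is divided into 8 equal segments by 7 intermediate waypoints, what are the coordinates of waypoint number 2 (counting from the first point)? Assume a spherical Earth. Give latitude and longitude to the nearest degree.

From cos δ = sin φ₁ sin φ₂ + cos φ₁ cos φ₂ cos Δλ, the central angle is δ ≈ 0.690 rad (39.5°).
Interpolate at f = 2/8 with slerp weights a = sin((1−f)δ)/sin δ ≈ 0.777, b = sin(fδ)/sin δ ≈ 0.270.
p = a·p₁ + b·p₂ ≈ (-0.221, -0.456, -0.862); φ = arcsin(p_z) ≈ -59.54°, λ = atan2(p_y, p_x) ≈ -115.88°.

≈ lat -60°, lon -116°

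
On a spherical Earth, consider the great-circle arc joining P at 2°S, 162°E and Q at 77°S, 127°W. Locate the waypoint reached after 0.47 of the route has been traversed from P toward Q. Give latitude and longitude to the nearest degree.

≈ 40°S, 172°E

Write both endpoints as unit vectors p₁, p₂ with components (cos φ cos λ, cos φ sin λ, sin φ).
The central angle between the endpoints is δ = arccos(p₁·p₂) ≈ 1.463 rad (83.8°).
Interpolate at f = 0.47 with slerp weights a = sin((1−f)δ)/sin δ ≈ 0.704, b = sin(fδ)/sin δ ≈ 0.639.
p = a·p₁ + b·p₂ ≈ (-0.756, 0.103, -0.647); φ = arcsin(p_z) ≈ -40.30°, λ = atan2(p_y, p_x) ≈ 172.26°.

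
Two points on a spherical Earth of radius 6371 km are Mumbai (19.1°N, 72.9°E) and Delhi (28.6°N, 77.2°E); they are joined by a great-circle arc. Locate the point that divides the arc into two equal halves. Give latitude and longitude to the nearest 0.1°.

From cos δ = sin φ₁ sin φ₂ + cos φ₁ cos φ₂ cos Δλ, the central angle is δ ≈ 0.179 rad (10.3°).
Interpolate at f = 1/2 with slerp weights a = sin((1−f)δ)/sin δ ≈ 0.502, b = sin(fδ)/sin δ ≈ 0.502.
p = a·p₁ + b·p₂ ≈ (0.237, 0.883, 0.405); φ = arcsin(p_z) ≈ 23.86°, λ = atan2(p_y, p_x) ≈ 74.97°.

≈ 23.9°N, 75.0°E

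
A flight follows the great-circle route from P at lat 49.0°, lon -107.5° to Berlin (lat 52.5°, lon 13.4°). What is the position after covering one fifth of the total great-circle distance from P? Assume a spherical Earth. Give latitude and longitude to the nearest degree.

Write both endpoints as unit vectors p₁, p₂ with components (cos φ cos λ, cos φ sin λ, sin φ).
The central angle between the endpoints is δ = arccos(p₁·p₂) ≈ 1.166 rad (66.8°).
Interpolate at f = 1/5 with slerp weights a = sin((1−f)δ)/sin δ ≈ 0.874, b = sin(fδ)/sin δ ≈ 0.251.
p = a·p₁ + b·p₂ ≈ (-0.024, -0.511, 0.859); φ = arcsin(p_z) ≈ 59.21°, λ = atan2(p_y, p_x) ≈ -92.63°.

≈ lat 59°, lon -93°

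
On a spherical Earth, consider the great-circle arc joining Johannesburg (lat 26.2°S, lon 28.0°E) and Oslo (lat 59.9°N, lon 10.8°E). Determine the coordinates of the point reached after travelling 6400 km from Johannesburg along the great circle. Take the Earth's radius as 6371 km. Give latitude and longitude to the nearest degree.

≈ lat 31°N, lon 20°E

Convert each endpoint to a unit vector on the sphere (x = cos φ cos λ, y = cos φ sin λ, z = sin φ).
The central angle between the endpoints is δ = arccos(p₁·p₂) ≈ 1.523 rad (87.3°). The total great-circle distance is δ·R ≈ 1.523 × 6371 ≈ 9702 km, so the target fraction is f = 6400/9702 ≈ 0.660.
Interpolate at f ≈ 0.660 with slerp weights a = sin((1−f)δ)/sin δ ≈ 0.496, b = sin(fδ)/sin δ ≈ 0.845.
p = a·p₁ + b·p₂ ≈ (0.809, 0.288, 0.512); φ = arcsin(p_z) ≈ 30.80°, λ = atan2(p_y, p_x) ≈ 19.61°.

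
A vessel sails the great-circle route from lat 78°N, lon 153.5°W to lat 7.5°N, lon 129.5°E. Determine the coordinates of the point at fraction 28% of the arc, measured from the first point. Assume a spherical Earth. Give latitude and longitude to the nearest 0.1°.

The haversine formula gives a central angle δ ≈ 1.396 rad (80.0°) between the endpoints.
Interpolate at f = 0.28 with slerp weights a = sin((1−f)δ)/sin δ ≈ 0.857, b = sin(fδ)/sin δ ≈ 0.387.
p = a·p₁ + b·p₂ ≈ (-0.403, 0.216, 0.889); φ = arcsin(p_z) ≈ 62.75°, λ = atan2(p_y, p_x) ≈ 151.79°.

≈ lat 62.8°N, lon 151.8°E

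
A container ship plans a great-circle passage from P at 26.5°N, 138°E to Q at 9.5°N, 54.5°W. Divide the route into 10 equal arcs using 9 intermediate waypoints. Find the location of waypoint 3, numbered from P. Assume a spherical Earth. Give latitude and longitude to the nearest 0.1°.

Write both endpoints as unit vectors p₁, p₂ with components (cos φ cos λ, cos φ sin λ, sin φ).
The central angle between the endpoints is δ = arccos(p₁·p₂) ≈ 2.479 rad (142.0°).
Interpolate at f = 3/10 with slerp weights a = sin((1−f)δ)/sin δ ≈ 1.603, b = sin(fδ)/sin δ ≈ 1.100.
p = a·p₁ + b·p₂ ≈ (-0.436, 0.077, 0.897); φ = arcsin(p_z) ≈ 63.72°, λ = atan2(p_y, p_x) ≈ 170.02°.

≈ 63.7°N, 170.0°E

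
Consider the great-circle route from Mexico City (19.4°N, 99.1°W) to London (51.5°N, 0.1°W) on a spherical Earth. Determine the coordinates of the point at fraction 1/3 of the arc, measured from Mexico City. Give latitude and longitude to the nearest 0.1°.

From cos δ = sin φ₁ sin φ₂ + cos φ₁ cos φ₂ cos Δλ, the central angle is δ ≈ 1.402 rad (80.3°).
Interpolate at f = 1/3 with slerp weights a = sin((1−f)δ)/sin δ ≈ 0.816, b = sin(fδ)/sin δ ≈ 0.457.
p = a·p₁ + b·p₂ ≈ (0.163, -0.760, 0.629); φ = arcsin(p_z) ≈ 38.95°, λ = atan2(p_y, p_x) ≈ -77.92°.

≈ 39.0°N, 77.9°W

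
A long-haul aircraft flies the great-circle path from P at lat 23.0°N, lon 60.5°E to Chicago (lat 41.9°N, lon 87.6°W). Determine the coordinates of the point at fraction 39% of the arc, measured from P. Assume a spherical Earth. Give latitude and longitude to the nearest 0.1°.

≈ lat 58.6°N, lon 28.0°E

Write both endpoints as unit vectors p₁, p₂ with components (cos φ cos λ, cos φ sin λ, sin φ).
The central angle between the endpoints is δ = arccos(p₁·p₂) ≈ 1.897 rad (108.7°).
Interpolate at f = 0.39 with slerp weights a = sin((1−f)δ)/sin δ ≈ 0.967, b = sin(fδ)/sin δ ≈ 0.712.
p = a·p₁ + b·p₂ ≈ (0.460, 0.245, 0.853); φ = arcsin(p_z) ≈ 58.56°, λ = atan2(p_y, p_x) ≈ 28.04°.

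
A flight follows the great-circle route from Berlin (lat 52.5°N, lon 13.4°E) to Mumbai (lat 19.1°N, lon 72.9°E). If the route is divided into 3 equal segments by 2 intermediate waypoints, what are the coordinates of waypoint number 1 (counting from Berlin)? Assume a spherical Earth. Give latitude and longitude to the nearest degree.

≈ lat 45°N, lon 40°E

From cos δ = sin φ₁ sin φ₂ + cos φ₁ cos φ₂ cos Δλ, the central angle is δ ≈ 0.987 rad (56.5°).
Interpolate at f = 1/3 with slerp weights a = sin((1−f)δ)/sin δ ≈ 0.733, b = sin(fδ)/sin δ ≈ 0.387.
p = a·p₁ + b·p₂ ≈ (0.542, 0.453, 0.708); φ = arcsin(p_z) ≈ 45.08°, λ = atan2(p_y, p_x) ≈ 39.92°.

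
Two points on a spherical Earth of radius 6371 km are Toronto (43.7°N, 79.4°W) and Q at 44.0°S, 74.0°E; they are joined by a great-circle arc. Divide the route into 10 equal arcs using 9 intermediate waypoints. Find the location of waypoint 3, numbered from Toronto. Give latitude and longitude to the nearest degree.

Convert each endpoint to a unit vector on the sphere (x = cos φ cos λ, y = cos φ sin λ, z = sin φ).
The central angle between the endpoints is δ = arccos(p₁·p₂) ≈ 2.808 rad (160.9°).
Interpolate at f = 3/10 with slerp weights a = sin((1−f)δ)/sin δ ≈ 2.821, b = sin(fδ)/sin δ ≈ 2.281.
p = a·p₁ + b·p₂ ≈ (0.827, -0.427, 0.365); φ = arcsin(p_z) ≈ 21.38°, λ = atan2(p_y, p_x) ≈ -27.33°.

≈ 21°N, 27°W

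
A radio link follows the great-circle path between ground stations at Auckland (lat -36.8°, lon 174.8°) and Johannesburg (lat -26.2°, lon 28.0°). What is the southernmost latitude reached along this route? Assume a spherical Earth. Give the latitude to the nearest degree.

≈ -65°

The great circle lies in the plane with unit normal n̂ = (p₁ × p₂)/|p₁ × p₂|.
Here n̂_z ≈ -0.418; the vertex latitude is φ_max = arccos|n̂_z| ≈ 65.3°.
Check via Clairaut: cos φ_max = |cos φ₁| · sin C = cos(36.8°)·sin(148.5°) ≈ 0.418, again giving ≈ 65.3°.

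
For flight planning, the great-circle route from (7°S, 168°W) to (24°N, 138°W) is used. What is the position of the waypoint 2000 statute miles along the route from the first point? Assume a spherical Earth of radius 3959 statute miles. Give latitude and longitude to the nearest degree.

Write both endpoints as unit vectors p₁, p₂ with components (cos φ cos λ, cos φ sin λ, sin φ).
The central angle between the endpoints is δ = arccos(p₁·p₂) ≈ 0.744 rad (42.6°). The total great-circle distance is δ·R ≈ 0.744 × 3959 ≈ 2946 mi, so the target fraction is f = 2000/2946 ≈ 0.679.
Interpolate at f ≈ 0.679 with slerp weights a = sin((1−f)δ)/sin δ ≈ 0.349, b = sin(fδ)/sin δ ≈ 0.715.
p = a·p₁ + b·p₂ ≈ (-0.824, -0.509, 0.248); φ = arcsin(p_z) ≈ 14.36°, λ = atan2(p_y, p_x) ≈ -148.31°.

≈ (14°N, 148°W)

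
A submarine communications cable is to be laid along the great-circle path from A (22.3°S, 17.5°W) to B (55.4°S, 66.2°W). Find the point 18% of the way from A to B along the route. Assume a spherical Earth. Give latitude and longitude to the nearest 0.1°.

The haversine formula gives a central angle δ ≈ 0.851 rad (48.8°) between the endpoints.
Interpolate at f = 0.18 with slerp weights a = sin((1−f)δ)/sin δ ≈ 0.855, b = sin(fδ)/sin δ ≈ 0.203.
p = a·p₁ + b·p₂ ≈ (0.801, -0.343, -0.491); φ = arcsin(p_z) ≈ -29.43°, λ = atan2(p_y, p_x) ≈ -23.20°.

≈ (29.4°S, 23.2°W)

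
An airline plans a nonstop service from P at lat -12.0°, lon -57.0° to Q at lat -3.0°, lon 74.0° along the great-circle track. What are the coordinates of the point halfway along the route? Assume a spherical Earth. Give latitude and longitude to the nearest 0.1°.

Convert each endpoint to a unit vector on the sphere (x = cos φ cos λ, y = cos φ sin λ, z = sin φ).
The central angle between the endpoints is δ = arccos(p₁·p₂) ≈ 2.252 rad (129.0°).
Interpolate at f = 1/2 with slerp weights a = sin((1−f)δ)/sin δ ≈ 1.162, b = sin(fδ)/sin δ ≈ 1.162.
p = a·p₁ + b·p₂ ≈ (0.939, 0.162, -0.303); φ = arcsin(p_z) ≈ -17.61°, λ = atan2(p_y, p_x) ≈ 9.80°.

≈ lat -17.6°, lon 9.8°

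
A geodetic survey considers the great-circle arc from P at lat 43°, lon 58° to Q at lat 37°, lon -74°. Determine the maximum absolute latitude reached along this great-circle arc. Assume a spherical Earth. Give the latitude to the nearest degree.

The great circle lies in the plane with unit normal n̂ = (p₁ × p₂)/|p₁ × p₂|.
Here n̂_z ≈ -0.434; the vertex latitude is φ_max = arccos|n̂_z| ≈ 64.3°.
Check via Clairaut: cos φ_max = |cos φ₁| · sin C = cos(43.0°)·sin(36.4°) ≈ 0.434, again giving ≈ 64.3°.

≈ 64°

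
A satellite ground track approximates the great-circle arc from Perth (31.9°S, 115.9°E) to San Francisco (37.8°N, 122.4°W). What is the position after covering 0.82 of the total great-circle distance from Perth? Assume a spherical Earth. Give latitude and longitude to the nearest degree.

Write both endpoints as unit vectors p₁, p₂ with components (cos φ cos λ, cos φ sin λ, sin φ).
The central angle between the endpoints is δ = arccos(p₁·p₂) ≈ 2.314 rad (132.6°).
Interpolate at f = 0.82 with slerp weights a = sin((1−f)δ)/sin δ ≈ 0.549, b = sin(fδ)/sin δ ≈ 1.286.
p = a·p₁ + b·p₂ ≈ (-0.748, -0.439, 0.498); φ = arcsin(p_z) ≈ 29.87°, λ = atan2(p_y, p_x) ≈ -149.62°.

≈ 30°N, 150°W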